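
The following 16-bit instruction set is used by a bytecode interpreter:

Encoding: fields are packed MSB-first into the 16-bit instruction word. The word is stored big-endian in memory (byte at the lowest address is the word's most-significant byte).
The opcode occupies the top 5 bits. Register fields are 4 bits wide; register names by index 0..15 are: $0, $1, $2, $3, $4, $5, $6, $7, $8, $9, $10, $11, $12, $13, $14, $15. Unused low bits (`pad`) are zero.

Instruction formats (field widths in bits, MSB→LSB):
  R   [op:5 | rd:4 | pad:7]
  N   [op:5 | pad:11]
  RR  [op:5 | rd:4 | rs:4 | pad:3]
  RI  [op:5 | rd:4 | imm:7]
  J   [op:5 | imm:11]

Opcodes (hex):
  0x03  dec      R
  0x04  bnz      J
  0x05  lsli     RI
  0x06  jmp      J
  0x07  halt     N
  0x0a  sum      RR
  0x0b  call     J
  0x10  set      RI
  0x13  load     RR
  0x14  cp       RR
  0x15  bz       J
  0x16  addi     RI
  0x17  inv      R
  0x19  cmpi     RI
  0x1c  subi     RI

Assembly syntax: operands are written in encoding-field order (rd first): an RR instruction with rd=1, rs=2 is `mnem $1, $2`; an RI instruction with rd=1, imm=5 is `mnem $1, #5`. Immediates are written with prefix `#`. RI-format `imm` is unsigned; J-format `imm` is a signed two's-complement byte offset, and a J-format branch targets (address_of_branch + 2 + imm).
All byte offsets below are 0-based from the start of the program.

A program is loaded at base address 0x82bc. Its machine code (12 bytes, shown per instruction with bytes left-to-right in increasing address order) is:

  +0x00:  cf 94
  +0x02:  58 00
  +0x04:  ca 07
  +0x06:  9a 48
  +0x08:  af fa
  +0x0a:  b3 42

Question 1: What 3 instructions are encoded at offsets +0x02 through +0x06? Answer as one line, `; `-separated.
[02] 58 00 → 0x5800
  top 5b → 0xb → call [J]
  imm: (w>>0)&0x7ff=0x0 → #0
[04] ca 07 → 0xca07
  top 5b → 0x19 → cmpi [RI]
  rd: (w>>7)&0xf=0x4 → $4
  imm: (w>>0)&0x7f=0x7 → #7
[06] 9a 48 → 0x9a48
  top 5b → 0x13 → load [RR]
  rd: (w>>7)&0xf=0x4 → $4
  rs: (w>>3)&0xf=0x9 → $9

call #0; cmpi $4, #7; load $4, $9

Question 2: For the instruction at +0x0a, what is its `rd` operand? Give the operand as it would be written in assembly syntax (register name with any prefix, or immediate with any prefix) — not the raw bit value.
+0x0a: b3 42 ⇒ word 0xb342 (big)
  opcode bits[15:11]=0x16: addi/RI
  rd@[10:7]=0x6 ⇒ $6
  imm@[6:0]=0x42 ⇒ #66

$6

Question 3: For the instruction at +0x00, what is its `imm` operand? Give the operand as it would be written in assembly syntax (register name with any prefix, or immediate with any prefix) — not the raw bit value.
#20

+0x00: cf 94 ⇒ word 0xcf94 (big)
  opcode bits[15:11]=0x19: cmpi/RI
  rd: (w>>7)&0xf=0xf → $15
  imm: (w>>0)&0x7f=0x14 → #20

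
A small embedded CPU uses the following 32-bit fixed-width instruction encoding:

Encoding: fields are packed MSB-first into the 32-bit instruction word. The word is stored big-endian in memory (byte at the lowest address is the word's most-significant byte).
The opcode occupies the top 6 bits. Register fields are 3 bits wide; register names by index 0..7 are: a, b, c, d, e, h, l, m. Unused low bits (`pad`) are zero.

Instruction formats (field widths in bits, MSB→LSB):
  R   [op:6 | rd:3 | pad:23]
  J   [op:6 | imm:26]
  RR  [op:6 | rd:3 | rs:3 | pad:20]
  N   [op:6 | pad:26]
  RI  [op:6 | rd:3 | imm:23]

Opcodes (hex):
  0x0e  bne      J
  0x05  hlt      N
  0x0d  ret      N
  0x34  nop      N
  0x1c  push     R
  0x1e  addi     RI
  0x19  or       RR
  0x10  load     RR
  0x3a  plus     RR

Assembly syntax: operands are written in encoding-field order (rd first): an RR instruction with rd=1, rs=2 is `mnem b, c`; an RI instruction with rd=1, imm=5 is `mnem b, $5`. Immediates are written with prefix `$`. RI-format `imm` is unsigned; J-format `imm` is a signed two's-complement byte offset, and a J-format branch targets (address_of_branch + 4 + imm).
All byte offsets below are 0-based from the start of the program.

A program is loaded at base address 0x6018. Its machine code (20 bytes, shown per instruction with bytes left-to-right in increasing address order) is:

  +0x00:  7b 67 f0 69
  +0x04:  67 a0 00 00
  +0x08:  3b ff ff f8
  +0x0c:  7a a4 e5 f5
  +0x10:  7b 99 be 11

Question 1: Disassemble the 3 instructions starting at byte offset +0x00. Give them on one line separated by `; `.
addi l, $6811753; or m, c; bne $-8

+0x00: 7b 67 f0 69 ⇒ word 0x7b67f069 (big)
  top 6b → 0x1e → addi [RI]
  rd: (w>>23)&0x7=0x6 → l
  imm: (w>>0)&0x7fffff=0x67f069 → $6811753
+0x04: 67 a0 00 00 ⇒ word 0x67a00000 (big)
  top 6b → 0x19 → or [RR]
  rd: (w>>23)&0x7=0x7 → m
  rs: (w>>20)&0x7=0x2 → c
+0x08: 3b ff ff f8 ⇒ word 0x3bfffff8 (big)
  top 6b → 0xe → bne [J]
  imm: (w>>0)&0x3ffffff=0x3fffff8 (s26→-8) → $-8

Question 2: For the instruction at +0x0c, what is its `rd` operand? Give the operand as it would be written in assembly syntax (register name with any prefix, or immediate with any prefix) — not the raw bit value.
h

off 0x0c: read 7a a4 e5 f5 as big → 0x7aa4e5f5
  top 6b → 0x1e → addi [RI]
  [25:23] rd=5 = h
  [22:0] imm=2418165 = $2418165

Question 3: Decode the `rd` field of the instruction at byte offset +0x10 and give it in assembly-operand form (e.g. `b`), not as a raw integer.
m

@+10  big-endian(7b 99 be 11) = 0x7b99be11
  top 6b → 0x1e → addi [RI]
  [25:23] rd=7 = m
  [22:0] imm=1687057 = $1687057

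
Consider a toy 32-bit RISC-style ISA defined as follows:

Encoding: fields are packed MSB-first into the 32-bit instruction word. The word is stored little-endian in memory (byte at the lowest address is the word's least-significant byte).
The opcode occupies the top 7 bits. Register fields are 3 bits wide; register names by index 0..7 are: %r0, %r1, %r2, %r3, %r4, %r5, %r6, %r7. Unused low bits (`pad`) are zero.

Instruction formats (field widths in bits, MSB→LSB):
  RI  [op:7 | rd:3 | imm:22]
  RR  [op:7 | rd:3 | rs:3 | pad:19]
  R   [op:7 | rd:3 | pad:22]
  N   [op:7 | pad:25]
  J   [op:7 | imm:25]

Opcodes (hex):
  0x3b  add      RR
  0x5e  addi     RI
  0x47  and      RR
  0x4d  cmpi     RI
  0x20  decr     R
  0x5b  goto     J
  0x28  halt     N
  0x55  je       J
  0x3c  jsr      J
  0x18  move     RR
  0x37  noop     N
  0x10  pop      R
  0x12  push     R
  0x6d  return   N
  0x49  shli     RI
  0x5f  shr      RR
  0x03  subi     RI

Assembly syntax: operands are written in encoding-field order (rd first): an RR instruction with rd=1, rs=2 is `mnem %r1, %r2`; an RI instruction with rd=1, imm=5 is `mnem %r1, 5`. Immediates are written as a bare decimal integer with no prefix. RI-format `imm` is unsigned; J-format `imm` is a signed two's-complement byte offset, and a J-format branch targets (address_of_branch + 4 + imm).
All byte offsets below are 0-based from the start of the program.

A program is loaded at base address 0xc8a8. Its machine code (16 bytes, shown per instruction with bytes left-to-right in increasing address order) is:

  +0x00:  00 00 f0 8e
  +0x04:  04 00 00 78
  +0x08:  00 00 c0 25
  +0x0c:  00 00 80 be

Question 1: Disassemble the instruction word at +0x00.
and %r3, %r6

@+00  little-endian(00 00 f0 8e) = 0x8ef00000
  opcode bits[31:25]=0x47: and/RR
  [24:22] rd=3 = %r3
  [21:19] rs=6 = %r6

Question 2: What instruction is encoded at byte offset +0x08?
off 0x08: read 00 00 c0 25 as little → 0x25c00000
  op=0x25c00000>>25=0x12 ⇒ push (R)
  rd@[24:22]=0x7 ⇒ %r7

push %r7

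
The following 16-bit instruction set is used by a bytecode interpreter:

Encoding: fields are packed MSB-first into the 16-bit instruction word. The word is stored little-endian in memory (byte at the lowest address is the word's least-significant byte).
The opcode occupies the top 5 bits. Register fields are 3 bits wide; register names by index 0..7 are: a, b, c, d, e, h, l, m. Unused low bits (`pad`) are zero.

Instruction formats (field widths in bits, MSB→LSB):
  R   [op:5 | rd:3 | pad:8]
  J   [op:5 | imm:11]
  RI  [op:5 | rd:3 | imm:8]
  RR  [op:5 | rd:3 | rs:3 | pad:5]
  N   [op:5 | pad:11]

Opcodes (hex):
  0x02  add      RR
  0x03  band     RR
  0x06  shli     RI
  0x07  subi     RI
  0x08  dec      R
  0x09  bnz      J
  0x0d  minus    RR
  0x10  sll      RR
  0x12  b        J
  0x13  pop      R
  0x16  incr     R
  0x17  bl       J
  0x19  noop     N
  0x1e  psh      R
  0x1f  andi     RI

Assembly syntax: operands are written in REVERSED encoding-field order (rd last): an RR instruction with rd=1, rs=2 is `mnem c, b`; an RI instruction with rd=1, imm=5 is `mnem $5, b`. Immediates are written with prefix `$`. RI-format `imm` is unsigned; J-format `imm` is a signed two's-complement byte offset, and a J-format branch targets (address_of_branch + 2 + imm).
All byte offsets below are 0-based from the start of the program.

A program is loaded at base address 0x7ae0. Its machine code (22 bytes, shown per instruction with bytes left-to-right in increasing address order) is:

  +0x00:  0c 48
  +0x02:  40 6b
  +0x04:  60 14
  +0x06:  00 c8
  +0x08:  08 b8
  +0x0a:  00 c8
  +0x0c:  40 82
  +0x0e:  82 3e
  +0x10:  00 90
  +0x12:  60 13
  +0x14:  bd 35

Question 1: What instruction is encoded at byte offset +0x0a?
off 0x0a: read 00 c8 as little → 0xc800
  op=0xc800>>11=0x19 ⇒ noop (N)

noop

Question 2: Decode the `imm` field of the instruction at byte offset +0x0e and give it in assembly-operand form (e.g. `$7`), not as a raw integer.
$130

off 0x0e: read 82 3e as little → 0x3e82
  opcode bits[15:11]=0x7: subi/RI
  rd: (w>>8)&0x7=0x6 → l
  imm: (w>>0)&0xff=0x82 → $130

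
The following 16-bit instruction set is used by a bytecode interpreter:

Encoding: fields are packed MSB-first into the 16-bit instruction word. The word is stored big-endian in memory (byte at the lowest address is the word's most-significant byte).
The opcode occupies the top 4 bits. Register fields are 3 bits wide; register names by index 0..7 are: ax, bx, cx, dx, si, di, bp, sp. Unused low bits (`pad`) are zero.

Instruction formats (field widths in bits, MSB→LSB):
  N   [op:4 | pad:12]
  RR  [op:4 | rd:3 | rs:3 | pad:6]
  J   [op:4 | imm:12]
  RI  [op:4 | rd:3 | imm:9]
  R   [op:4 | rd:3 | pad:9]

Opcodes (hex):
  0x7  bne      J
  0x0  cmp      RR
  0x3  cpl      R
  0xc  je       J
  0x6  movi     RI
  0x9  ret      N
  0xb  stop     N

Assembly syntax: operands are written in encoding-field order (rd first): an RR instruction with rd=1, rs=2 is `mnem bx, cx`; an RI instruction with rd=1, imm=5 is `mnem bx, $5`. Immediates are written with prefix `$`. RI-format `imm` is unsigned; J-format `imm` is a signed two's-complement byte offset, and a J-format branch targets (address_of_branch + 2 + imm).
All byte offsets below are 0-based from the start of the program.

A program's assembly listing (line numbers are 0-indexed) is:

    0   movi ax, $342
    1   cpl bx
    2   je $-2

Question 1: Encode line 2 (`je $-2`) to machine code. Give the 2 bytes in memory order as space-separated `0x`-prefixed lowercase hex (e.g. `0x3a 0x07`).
L2: je op=0xc:4|imm=-2:12 ⇒ 0xcffe ⇒ big cf fe

0xcf 0xfe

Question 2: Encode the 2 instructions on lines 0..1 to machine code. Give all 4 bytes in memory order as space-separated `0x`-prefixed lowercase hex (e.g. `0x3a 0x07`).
0x61 0x56 0x32 0x00

L0: movi op=0x6:4|rd=0:3|imm=342:9 ⇒ 0x6156 ⇒ big 61 56
L1: cpl op=0x3:4|rd=1:3|pad=0:9 ⇒ 0x3200 ⇒ big 32 00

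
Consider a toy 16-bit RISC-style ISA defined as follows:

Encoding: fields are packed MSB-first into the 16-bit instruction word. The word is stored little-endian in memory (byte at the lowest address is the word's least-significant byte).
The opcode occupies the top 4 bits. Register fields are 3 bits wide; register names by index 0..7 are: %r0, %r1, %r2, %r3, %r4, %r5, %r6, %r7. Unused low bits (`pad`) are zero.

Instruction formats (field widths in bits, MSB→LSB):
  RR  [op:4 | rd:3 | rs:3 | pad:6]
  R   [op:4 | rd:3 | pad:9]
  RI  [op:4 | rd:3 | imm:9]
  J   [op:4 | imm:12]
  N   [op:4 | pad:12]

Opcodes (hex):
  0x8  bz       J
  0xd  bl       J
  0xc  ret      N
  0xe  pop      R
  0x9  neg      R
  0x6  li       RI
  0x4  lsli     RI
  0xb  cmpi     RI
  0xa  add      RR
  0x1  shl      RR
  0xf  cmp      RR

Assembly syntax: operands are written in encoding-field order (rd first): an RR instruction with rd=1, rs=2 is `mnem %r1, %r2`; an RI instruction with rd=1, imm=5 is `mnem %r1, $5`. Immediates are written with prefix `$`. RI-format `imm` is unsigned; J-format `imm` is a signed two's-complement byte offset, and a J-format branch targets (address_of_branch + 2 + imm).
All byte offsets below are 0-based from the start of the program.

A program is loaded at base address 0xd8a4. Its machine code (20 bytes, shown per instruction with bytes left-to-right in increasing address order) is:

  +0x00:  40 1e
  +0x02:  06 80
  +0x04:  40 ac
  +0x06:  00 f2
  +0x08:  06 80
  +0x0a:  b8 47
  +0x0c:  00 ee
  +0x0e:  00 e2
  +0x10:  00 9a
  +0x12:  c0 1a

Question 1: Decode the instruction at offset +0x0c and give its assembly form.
+0x0c: 00 ee ⇒ word 0xee00 (little)
  opcode bits[15:12]=0xe: pop/R
  [11:9] rd=7 = %r7

pop %r7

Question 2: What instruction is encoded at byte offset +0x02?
off 0x02: read 06 80 as little → 0x8006
  op=0x8006>>12=0x8 ⇒ bz (J)
  imm@[11:0]=0x6 ⇒ $6

bz $6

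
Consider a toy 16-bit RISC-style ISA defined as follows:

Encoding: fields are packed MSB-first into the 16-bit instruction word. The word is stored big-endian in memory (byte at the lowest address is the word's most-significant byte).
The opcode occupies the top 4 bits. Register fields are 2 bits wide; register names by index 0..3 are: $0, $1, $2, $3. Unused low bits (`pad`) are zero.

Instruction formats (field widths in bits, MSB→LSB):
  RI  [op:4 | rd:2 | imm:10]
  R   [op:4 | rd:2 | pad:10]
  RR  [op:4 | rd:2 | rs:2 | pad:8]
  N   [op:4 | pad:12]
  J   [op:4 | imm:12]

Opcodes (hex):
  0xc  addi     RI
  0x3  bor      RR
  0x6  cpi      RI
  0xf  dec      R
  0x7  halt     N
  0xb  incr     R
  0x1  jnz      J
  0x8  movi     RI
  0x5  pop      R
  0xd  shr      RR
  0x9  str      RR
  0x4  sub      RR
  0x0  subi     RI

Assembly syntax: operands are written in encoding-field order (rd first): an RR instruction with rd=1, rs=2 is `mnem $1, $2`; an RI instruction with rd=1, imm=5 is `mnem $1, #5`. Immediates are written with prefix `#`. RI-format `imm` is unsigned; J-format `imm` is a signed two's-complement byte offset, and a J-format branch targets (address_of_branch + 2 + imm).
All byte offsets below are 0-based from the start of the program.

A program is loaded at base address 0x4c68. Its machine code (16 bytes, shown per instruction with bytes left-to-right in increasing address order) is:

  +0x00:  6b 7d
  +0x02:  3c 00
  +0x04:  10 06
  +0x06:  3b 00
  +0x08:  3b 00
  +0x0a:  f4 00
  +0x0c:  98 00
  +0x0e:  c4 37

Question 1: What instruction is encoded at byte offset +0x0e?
off 0x0e: read c4 37 as big → 0xc437
  opcode bits[15:12]=0xc: addi/RI
  rd: (w>>10)&0x3=0x1 → $1
  imm: (w>>0)&0x3ff=0x37 → #55

addi $1, #55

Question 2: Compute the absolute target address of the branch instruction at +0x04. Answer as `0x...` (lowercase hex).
0x4c74

@+04  big-endian(10 06) = 0x1006
  op=0x1006>>12=0x1 ⇒ jnz (J)
  [11:0] imm=6 = #6
  target = base 0x4c68 + off 0x04 + 2 + imm 6 = 0x4c74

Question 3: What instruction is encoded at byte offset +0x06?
bor $2, $3

[06] 3b 00 → 0x3b00
  top 4b → 0x3 → bor [RR]
  rd: (w>>10)&0x3=0x2 → $2
  rs: (w>>8)&0x3=0x3 → $3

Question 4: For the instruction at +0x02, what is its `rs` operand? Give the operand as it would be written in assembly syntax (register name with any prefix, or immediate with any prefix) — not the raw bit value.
[02] 3c 00 → 0x3c00
  opcode bits[15:12]=0x3: bor/RR
  rd: (w>>10)&0x3=0x3 → $3
  rs: (w>>8)&0x3=0x0 → $0

$0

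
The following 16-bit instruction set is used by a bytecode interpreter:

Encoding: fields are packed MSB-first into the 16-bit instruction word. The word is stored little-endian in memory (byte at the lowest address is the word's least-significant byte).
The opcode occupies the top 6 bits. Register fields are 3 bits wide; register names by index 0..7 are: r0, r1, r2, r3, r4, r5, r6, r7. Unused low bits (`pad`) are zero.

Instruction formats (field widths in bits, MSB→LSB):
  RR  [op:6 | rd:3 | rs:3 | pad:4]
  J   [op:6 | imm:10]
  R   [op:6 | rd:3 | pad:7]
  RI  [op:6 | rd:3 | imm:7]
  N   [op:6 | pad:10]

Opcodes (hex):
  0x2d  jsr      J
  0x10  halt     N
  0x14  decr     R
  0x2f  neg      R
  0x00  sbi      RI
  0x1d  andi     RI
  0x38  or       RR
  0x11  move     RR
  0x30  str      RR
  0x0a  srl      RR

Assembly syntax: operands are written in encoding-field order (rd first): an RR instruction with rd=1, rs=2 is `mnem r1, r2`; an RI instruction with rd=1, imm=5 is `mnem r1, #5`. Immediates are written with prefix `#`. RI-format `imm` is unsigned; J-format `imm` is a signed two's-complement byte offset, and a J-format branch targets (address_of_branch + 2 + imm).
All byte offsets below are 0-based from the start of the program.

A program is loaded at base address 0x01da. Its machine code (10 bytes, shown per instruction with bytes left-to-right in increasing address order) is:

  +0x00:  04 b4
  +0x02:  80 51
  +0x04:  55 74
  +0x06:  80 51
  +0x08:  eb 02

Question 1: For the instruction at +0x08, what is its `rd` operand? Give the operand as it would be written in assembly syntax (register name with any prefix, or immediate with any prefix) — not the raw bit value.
r5

[08] eb 02 → 0x02eb
  top 6b → 0x0 → sbi [RI]
  [9:7] rd=5 = r5
  [6:0] imm=107 = #107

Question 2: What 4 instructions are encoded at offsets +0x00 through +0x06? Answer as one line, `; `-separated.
[00] 04 b4 → 0xb404
  opcode bits[15:10]=0x2d: jsr/J
  [9:0] imm=4 = #4
[02] 80 51 → 0x5180
  opcode bits[15:10]=0x14: decr/R
  [9:7] rd=3 = r3
[04] 55 74 → 0x7455
  opcode bits[15:10]=0x1d: andi/RI
  [9:7] rd=0 = r0
  [6:0] imm=85 = #85
[06] 80 51 → 0x5180
  opcode bits[15:10]=0x14: decr/R
  [9:7] rd=3 = r3

jsr #4; decr r3; andi r0, #85; decr r3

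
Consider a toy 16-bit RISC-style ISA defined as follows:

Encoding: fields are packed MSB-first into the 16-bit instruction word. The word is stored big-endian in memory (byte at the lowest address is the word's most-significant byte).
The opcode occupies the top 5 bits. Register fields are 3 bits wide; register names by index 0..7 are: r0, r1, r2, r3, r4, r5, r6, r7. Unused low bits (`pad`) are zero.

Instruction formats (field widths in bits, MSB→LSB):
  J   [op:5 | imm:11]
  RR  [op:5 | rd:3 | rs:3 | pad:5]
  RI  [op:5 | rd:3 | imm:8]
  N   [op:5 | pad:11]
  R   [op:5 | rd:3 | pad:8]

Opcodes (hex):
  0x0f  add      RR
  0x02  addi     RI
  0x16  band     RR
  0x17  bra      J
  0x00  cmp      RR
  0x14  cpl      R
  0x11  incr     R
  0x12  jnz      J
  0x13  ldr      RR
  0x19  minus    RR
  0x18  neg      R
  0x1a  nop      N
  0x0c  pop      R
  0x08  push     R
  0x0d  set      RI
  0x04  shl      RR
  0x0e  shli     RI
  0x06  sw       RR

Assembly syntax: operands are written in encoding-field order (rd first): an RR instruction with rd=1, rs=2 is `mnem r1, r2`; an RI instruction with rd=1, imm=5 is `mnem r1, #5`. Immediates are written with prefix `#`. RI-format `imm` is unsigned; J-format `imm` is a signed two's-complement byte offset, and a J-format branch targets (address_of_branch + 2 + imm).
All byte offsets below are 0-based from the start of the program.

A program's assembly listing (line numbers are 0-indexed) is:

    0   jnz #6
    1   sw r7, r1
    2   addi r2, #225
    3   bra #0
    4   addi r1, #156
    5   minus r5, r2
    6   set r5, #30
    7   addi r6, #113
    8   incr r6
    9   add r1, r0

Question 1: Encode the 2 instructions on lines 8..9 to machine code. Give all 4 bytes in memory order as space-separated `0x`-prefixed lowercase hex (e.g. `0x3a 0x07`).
L8: incr op=0x11:5|rd=6:3|pad=0:8 ⇒ 0x8e00 ⇒ big 8e 00
L9: add op=0xf:5|rd=1:3|rs=0:3|pad=0:5 ⇒ 0x7900 ⇒ big 79 00

0x8e 0x00 0x79 0x00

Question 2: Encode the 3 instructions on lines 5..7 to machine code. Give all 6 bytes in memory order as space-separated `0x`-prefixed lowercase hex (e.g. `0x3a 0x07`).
0xcd 0x40 0x6d 0x1e 0x16 0x71

L5: minus op=0x19:5|rd=5:3|rs=2:3|pad=0:5 ⇒ 0xcd40 ⇒ big cd 40
L6: set op=0xd:5|rd=5:3|imm=30:8 ⇒ 0x6d1e ⇒ big 6d 1e
L7: addi op=0x2:5|rd=6:3|imm=113:8 ⇒ 0x1671 ⇒ big 16 71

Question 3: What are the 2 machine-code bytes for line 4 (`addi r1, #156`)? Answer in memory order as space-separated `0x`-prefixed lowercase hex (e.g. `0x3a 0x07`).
0x11 0x9c

line 4 (addi): pack op=0x2:5|rd=1:3|imm=156:8 = 0x119c; big→ 11 9c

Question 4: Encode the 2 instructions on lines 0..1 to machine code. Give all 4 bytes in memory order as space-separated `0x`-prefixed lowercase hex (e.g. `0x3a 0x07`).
0x90 0x06 0x37 0x20

0. jnz fields op=0x12:5|imm=6:11 → word 9006h → 90 06
1. sw fields op=0x6:5|rd=7:3|rs=1:3|pad=0:5 → word 3720h → 37 20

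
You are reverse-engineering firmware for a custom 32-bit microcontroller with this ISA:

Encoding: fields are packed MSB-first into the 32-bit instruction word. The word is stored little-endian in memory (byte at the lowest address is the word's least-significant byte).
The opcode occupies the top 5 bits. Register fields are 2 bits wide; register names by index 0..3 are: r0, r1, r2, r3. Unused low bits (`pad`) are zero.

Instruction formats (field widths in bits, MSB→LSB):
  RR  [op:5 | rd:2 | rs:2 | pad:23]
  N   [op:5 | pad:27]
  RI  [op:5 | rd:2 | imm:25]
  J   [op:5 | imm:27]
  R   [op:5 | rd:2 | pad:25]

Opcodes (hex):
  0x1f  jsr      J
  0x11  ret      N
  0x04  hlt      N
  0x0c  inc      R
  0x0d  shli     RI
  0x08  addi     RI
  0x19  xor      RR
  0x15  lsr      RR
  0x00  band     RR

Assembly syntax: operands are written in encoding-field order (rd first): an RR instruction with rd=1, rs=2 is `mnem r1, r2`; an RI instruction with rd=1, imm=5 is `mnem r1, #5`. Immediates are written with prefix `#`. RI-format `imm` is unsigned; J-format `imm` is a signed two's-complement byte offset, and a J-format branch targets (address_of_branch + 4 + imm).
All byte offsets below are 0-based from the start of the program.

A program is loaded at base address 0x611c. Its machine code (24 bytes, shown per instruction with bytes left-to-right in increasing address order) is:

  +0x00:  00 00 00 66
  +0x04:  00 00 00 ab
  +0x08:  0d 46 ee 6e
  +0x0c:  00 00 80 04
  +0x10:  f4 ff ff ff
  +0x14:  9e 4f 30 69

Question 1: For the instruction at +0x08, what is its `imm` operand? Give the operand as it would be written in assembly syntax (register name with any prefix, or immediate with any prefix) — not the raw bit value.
#15615501

off 0x08: read 0d 46 ee 6e as little → 0x6eee460d
  op=0x6eee460d>>27=0xd ⇒ shli (RI)
  [26:25] rd=3 = r3
  [24:0] imm=15615501 = #15615501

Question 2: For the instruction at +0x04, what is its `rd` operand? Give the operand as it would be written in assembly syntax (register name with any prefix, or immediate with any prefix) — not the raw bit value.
r1

off 0x04: read 00 00 00 ab as little → 0xab000000
  opcode bits[31:27]=0x15: lsr/RR
  rd@[26:25]=0x1 ⇒ r1
  rs@[24:23]=0x2 ⇒ r2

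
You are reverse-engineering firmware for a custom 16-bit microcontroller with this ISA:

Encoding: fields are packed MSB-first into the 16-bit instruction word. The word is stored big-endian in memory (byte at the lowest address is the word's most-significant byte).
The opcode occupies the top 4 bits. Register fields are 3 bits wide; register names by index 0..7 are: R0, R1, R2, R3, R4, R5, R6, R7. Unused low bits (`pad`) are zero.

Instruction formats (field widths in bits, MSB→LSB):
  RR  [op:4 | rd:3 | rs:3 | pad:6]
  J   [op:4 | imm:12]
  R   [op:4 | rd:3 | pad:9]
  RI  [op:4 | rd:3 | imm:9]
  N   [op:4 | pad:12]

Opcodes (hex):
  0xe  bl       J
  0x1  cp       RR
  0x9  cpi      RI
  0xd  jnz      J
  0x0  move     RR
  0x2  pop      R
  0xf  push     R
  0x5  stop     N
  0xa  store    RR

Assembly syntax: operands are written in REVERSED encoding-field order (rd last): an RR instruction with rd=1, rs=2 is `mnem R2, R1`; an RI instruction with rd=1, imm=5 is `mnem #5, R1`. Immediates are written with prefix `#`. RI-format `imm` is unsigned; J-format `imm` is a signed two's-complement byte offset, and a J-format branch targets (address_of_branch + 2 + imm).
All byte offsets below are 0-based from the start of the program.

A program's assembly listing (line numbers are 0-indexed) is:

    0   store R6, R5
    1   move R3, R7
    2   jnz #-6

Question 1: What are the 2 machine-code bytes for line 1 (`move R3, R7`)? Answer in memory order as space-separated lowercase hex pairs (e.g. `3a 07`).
1. move fields op=0x0:4|rd=7:3|rs=3:3|pad=0:6 → word 0ec0h → 0e c0

0e c0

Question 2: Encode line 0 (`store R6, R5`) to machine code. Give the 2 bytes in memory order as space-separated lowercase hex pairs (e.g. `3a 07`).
ab 80

L0: store op=0xa:4|rd=5:3|rs=6:3|pad=0:6 ⇒ 0xab80 ⇒ big ab 80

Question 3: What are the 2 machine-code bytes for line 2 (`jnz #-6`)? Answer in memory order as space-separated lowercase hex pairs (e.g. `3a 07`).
2. jnz fields op=0xd:4|imm=-6:12 → word dffah → df fa

df fa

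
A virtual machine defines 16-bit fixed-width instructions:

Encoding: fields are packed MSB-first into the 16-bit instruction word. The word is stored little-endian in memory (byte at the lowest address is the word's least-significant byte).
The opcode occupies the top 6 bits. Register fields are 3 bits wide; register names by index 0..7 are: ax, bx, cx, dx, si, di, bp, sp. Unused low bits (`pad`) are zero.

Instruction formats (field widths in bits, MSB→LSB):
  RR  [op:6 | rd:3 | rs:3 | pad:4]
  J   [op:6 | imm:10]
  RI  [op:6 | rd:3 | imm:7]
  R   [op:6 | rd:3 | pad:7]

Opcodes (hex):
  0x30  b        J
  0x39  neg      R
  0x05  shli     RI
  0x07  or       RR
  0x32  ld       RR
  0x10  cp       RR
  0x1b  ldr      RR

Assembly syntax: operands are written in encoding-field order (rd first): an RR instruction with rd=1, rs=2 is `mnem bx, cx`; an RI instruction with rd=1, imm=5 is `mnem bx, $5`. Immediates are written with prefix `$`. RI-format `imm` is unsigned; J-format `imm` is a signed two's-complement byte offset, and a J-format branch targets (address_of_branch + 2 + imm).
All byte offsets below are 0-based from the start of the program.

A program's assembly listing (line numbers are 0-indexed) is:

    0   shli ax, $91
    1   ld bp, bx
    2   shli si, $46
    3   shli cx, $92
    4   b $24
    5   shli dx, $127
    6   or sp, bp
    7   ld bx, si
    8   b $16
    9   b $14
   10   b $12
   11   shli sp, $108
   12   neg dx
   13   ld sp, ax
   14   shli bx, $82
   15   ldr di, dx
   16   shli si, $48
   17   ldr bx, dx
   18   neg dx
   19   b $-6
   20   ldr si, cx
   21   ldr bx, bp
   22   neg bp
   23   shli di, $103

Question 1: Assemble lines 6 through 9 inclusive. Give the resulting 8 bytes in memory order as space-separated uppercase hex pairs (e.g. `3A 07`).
E0 1F C0 C8 10 C0 0E C0

6. or fields op=0x7:6|rd=7:3|rs=6:3|pad=0:4 → word 1fe0h → e0 1f
7. ld fields op=0x32:6|rd=1:3|rs=4:3|pad=0:4 → word c8c0h → c0 c8
8. b fields op=0x30:6|imm=16:10 → word c010h → 10 c0
9. b fields op=0x30:6|imm=14:10 → word c00eh → 0e c0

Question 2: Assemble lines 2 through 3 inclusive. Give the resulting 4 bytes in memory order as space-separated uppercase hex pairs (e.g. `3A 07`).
2E 16 5C 15

2. shli fields op=0x5:6|rd=4:3|imm=46:7 → word 162eh → 2e 16
3. shli fields op=0x5:6|rd=2:3|imm=92:7 → word 155ch → 5c 15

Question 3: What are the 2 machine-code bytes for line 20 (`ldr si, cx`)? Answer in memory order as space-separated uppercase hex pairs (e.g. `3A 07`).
20 6E

20. ldr fields op=0x1b:6|rd=4:3|rs=2:3|pad=0:4 → word 6e20h → 20 6e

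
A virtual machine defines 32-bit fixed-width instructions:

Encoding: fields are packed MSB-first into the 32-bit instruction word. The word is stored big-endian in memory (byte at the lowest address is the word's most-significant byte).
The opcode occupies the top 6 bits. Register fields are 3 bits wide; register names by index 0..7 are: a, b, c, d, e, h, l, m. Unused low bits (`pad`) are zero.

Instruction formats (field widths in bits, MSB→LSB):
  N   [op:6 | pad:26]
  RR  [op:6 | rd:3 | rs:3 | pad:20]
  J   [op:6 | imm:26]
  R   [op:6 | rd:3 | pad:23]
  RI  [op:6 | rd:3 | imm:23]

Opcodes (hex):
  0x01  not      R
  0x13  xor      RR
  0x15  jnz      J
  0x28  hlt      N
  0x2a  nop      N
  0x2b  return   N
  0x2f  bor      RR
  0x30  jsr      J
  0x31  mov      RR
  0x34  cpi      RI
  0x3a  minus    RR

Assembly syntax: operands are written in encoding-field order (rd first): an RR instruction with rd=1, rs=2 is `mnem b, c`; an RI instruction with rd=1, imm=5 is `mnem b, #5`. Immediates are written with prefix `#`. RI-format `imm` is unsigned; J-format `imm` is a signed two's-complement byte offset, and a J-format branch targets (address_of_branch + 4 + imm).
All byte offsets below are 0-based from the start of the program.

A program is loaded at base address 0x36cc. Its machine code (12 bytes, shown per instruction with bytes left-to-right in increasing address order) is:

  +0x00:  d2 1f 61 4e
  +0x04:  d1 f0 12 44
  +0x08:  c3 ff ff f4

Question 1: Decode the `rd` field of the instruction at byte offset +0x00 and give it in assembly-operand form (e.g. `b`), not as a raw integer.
e

off 0x00: read d2 1f 61 4e as big → 0xd21f614e
  top 6b → 0x34 → cpi [RI]
  rd@[25:23]=0x4 ⇒ e
  imm@[22:0]=0x1f614e ⇒ #2056526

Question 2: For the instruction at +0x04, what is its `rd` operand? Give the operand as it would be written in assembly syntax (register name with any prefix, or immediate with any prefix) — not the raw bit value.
d

[04] d1 f0 12 44 → 0xd1f01244
  op=0xd1f01244>>26=0x34 ⇒ cpi (RI)
  [25:23] rd=3 = d
  [22:0] imm=7344708 = #7344708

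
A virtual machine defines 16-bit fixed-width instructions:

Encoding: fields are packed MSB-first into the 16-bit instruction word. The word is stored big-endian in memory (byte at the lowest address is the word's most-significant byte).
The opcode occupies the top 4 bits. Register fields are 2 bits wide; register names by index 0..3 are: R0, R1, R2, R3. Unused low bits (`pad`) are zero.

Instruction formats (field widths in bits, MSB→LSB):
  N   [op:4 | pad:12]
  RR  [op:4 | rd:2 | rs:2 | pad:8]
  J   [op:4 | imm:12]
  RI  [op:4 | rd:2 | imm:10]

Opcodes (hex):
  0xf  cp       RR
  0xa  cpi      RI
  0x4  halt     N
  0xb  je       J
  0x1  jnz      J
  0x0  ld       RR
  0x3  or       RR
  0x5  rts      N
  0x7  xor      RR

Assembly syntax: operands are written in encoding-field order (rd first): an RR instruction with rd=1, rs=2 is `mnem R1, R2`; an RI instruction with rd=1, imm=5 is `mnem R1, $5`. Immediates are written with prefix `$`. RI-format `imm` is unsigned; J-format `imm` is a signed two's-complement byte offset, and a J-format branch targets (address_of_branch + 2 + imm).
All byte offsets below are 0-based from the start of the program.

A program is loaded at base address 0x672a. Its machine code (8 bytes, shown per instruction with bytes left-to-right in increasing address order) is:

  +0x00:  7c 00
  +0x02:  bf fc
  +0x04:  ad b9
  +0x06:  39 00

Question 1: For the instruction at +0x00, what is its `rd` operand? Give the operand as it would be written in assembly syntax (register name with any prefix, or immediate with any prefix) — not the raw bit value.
R3

+0x00: 7c 00 ⇒ word 0x7c00 (big)
  op=0x7c00>>12=0x7 ⇒ xor (RR)
  [11:10] rd=3 = R3
  [9:8] rs=0 = R0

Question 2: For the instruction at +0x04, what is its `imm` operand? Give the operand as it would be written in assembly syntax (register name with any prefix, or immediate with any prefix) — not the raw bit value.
+0x04: ad b9 ⇒ word 0xadb9 (big)
  top 4b → 0xa → cpi [RI]
  rd@[11:10]=0x3 ⇒ R3
  imm@[9:0]=0x1b9 ⇒ $441

$441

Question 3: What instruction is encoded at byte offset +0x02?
je $-4

@+02  big-endian(bf fc) = 0xbffc
  opcode bits[15:12]=0xb: je/J
  imm: (w>>0)&0xfff=0xffc (s12→-4) → $-4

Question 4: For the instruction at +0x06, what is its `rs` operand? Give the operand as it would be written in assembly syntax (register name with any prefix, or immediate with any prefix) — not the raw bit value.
R1

[06] 39 00 → 0x3900
  top 4b → 0x3 → or [RR]
  rd: (w>>10)&0x3=0x2 → R2
  rs: (w>>8)&0x3=0x1 → R1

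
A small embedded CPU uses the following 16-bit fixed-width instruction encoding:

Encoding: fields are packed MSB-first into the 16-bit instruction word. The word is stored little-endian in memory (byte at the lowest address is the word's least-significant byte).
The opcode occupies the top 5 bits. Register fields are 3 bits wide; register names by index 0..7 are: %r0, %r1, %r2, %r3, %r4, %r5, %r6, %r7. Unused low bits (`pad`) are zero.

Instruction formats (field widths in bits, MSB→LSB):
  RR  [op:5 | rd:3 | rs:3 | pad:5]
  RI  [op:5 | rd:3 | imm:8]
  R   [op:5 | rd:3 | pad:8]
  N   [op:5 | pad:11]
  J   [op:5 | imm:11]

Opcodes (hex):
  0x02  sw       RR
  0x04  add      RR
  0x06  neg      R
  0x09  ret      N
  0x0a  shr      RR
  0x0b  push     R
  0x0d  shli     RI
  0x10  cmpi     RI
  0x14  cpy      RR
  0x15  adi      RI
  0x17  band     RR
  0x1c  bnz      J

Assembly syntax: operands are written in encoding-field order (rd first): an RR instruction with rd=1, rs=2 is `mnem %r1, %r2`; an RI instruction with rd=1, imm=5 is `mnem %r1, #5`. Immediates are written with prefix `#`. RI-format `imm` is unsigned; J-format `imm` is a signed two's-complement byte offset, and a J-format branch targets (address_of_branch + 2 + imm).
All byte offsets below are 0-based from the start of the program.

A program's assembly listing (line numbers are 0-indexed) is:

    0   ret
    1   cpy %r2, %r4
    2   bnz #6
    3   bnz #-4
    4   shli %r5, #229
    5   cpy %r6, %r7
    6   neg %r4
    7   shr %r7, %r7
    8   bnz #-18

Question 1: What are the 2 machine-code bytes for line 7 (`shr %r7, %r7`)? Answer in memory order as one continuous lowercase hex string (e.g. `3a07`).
7. shr fields op=0xa:5|rd=7:3|rs=7:3|pad=0:5 → word 57e0h → e0 57

e057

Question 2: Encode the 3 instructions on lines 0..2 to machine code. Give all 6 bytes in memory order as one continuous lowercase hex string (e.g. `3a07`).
0. ret fields op=0x9:5|pad=0:11 → word 4800h → 00 48
1. cpy fields op=0x14:5|rd=2:3|rs=4:3|pad=0:5 → word a280h → 80 a2
2. bnz fields op=0x1c:5|imm=6:11 → word e006h → 06 e0

004880a206e0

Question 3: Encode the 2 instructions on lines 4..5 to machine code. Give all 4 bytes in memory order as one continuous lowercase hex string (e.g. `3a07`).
e56de0a6

4. shli fields op=0xd:5|rd=5:3|imm=229:8 → word 6de5h → e5 6d
5. cpy fields op=0x14:5|rd=6:3|rs=7:3|pad=0:5 → word a6e0h → e0 a6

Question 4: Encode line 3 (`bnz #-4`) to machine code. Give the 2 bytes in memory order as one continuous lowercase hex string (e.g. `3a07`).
line 3 (bnz): pack op=0x1c:5|imm=-4:11 = 0xe7fc; little→ fc e7

fce7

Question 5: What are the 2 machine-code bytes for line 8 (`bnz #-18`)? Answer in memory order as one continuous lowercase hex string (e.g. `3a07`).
eee7

8. bnz fields op=0x1c:5|imm=-18:11 → word e7eeh → ee e7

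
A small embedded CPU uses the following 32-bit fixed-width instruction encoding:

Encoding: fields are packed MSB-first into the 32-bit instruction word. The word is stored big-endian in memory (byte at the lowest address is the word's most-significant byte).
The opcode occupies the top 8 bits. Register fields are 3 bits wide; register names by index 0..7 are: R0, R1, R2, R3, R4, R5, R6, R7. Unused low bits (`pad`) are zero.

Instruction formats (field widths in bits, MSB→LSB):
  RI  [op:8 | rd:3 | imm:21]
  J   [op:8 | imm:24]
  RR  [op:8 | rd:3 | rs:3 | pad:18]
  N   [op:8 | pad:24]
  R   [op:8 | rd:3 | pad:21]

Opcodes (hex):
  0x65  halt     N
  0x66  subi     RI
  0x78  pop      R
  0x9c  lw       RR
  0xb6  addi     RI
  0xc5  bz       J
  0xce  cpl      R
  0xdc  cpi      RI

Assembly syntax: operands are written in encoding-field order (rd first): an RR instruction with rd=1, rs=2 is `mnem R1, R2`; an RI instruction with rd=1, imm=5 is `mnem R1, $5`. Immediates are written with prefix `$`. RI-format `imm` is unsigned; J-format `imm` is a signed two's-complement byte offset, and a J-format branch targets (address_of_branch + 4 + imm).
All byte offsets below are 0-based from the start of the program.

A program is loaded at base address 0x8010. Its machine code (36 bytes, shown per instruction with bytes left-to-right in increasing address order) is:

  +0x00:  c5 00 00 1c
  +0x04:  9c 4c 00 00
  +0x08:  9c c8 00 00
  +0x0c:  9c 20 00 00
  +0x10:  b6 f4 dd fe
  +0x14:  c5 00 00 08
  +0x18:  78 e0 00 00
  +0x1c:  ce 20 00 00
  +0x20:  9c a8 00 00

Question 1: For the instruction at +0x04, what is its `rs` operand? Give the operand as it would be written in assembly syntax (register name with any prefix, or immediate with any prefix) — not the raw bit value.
+0x04: 9c 4c 00 00 ⇒ word 0x9c4c0000 (big)
  top 8b → 0x9c → lw [RR]
  rd@[23:21]=0x2 ⇒ R2
  rs@[20:18]=0x3 ⇒ R3

R3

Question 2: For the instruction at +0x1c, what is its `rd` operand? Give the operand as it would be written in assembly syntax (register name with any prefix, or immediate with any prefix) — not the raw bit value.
R1

off 0x1c: read ce 20 00 00 as big → 0xce200000
  opcode bits[31:24]=0xce: cpl/R
  [23:21] rd=1 = R1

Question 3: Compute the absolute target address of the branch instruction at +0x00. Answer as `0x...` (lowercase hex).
+0x00: c5 00 00 1c ⇒ word 0xc500001c (big)
  opcode bits[31:24]=0xc5: bz/J
  imm@[23:0]=0x1c ⇒ $28
  target = base 0x8010 + off 0x00 + 4 + imm 28 = 0x8030

0x8030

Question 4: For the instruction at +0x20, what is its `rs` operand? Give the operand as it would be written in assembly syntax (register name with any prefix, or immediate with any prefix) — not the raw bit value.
R2

+0x20: 9c a8 00 00 ⇒ word 0x9ca80000 (big)
  opcode bits[31:24]=0x9c: lw/RR
  rd@[23:21]=0x5 ⇒ R5
  rs@[20:18]=0x2 ⇒ R2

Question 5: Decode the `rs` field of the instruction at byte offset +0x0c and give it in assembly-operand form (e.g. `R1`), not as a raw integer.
off 0x0c: read 9c 20 00 00 as big → 0x9c200000
  top 8b → 0x9c → lw [RR]
  [23:21] rd=1 = R1
  [20:18] rs=0 = R0

R0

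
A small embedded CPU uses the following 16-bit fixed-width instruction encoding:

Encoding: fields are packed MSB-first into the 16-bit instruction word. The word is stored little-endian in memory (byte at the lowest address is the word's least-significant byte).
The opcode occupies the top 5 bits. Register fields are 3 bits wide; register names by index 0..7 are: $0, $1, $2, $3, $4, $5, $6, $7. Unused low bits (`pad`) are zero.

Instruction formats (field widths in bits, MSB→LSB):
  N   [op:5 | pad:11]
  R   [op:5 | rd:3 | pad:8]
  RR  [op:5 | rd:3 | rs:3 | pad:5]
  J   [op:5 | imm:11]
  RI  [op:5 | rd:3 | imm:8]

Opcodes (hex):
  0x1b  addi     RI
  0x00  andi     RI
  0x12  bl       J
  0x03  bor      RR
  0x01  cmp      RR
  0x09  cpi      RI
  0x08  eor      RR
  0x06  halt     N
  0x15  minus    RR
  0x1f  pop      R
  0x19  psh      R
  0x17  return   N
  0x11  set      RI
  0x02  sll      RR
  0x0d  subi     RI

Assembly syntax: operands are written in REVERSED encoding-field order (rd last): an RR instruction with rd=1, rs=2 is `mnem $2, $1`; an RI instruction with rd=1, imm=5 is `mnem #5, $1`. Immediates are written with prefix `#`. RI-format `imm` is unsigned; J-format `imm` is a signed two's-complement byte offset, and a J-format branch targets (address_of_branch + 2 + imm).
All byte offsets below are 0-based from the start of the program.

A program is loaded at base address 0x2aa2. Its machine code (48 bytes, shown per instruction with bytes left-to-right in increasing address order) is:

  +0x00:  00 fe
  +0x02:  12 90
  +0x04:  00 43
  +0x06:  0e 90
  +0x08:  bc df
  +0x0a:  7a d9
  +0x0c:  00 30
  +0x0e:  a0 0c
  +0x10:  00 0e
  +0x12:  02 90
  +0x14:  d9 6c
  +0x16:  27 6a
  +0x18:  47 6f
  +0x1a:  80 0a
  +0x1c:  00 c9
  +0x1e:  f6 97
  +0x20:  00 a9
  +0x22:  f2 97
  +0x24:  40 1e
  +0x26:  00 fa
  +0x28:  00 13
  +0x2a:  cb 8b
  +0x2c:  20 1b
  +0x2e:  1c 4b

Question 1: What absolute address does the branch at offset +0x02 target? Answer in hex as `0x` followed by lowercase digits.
0x2ab8

[02] 12 90 → 0x9012
  op=0x9012>>11=0x12 ⇒ bl (J)
  imm@[10:0]=0x12 ⇒ #18
  target = base 0x2aa2 + off 0x02 + 2 + imm 18 = 0x2ab8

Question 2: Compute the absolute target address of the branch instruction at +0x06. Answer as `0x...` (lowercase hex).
off 0x06: read 0e 90 as little → 0x900e
  opcode bits[15:11]=0x12: bl/J
  [10:0] imm=14 = #14
  target = base 0x2aa2 + off 0x06 + 2 + imm 14 = 0x2ab8

0x2ab8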